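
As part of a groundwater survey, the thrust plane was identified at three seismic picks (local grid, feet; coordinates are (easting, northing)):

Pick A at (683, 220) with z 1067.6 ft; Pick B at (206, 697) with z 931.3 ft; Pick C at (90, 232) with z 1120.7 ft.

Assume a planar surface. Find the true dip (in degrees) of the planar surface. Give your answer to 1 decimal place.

Let the plane be z = a·E + b·N + c.
Pick B−Pick A: −477a + 477b = −136.3;  Pick C−Pick A: −593a + 12b = 53.1.
Solving gives a = −0.09730, b = −0.38304.
Gradient magnitude |∇z| = √(a² + b²) = √(0.00947 + 0.14672) = 0.39520.
True dip = arctan(0.39520) = 21.6°, dipping toward NNE (azimuth ≈ 014°).

21.6°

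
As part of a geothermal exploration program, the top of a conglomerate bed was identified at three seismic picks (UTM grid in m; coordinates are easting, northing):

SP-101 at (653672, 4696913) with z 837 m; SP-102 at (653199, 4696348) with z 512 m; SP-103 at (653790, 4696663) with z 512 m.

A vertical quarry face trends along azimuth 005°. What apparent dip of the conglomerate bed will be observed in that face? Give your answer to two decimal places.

Two edge vectors: SP-101→SP-102 = (-473, -565, -325), SP-101→SP-103 = (118, -250, -325).
Normal n = (SP-101→SP-102) × (SP-101→SP-103) = (102375, -192075, 184920).
So ∂z/∂easting = −n_x/n_z = −0.55362 and ∂z/∂northing = −n_y/n_z = 1.03869.
Unit vector along 005° is (sin 5°, cos 5°) = (0.0872, 0.9962).
Slope in that direction = a·(0.0872) + b·(0.9962) = 0.98649.
Apparent dip = arctan|0.98649| = 44.61° (true dip is 49.6°, so apparent ≤ true as expected).

44.61°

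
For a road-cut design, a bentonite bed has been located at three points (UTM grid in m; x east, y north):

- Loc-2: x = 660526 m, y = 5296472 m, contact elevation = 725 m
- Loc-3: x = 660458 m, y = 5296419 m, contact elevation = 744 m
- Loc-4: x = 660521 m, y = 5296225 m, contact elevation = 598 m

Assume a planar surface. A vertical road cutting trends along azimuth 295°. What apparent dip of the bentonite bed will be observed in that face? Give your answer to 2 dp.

Two edge vectors: Loc-2→Loc-3 = (-68, -53, 19), Loc-2→Loc-4 = (-5, -247, -127).
Normal n = (Loc-2→Loc-3) × (Loc-2→Loc-4) = (11424, -8731, 16531).
So ∂z/∂x = −n_x/n_z = −0.69107 and ∂z/∂y = −n_y/n_z = 0.52816.
Unit vector along 295° is (sin 295°, cos 295°) = (-0.9063, 0.4226).
Slope in that direction = a·(-0.9063) + b·(0.4226) = 0.84953.
Apparent dip = arctan|0.84953| = 40.35° (true dip is 41.0°, so apparent ≤ true as expected).

40.35°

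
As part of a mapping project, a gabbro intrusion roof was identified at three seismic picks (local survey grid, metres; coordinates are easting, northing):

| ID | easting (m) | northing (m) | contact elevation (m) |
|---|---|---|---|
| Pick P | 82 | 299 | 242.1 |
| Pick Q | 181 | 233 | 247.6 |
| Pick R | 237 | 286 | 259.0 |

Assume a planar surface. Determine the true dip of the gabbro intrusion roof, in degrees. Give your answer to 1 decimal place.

8.4°

Let the plane be z = a·easting + b·northing + c.
Pick Q−Pick P: 99a − 66b = 5.5;  Pick R−Pick P: 155a − 13b = 16.9.
Solving gives a = 0.11673, b = 0.09176.
Gradient magnitude |∇z| = √(a² + b²) = √(0.01363 + 0.00842) = 0.14848.
True dip = arctan(0.14848) = 8.4°, dipping toward SW (azimuth ≈ 232°).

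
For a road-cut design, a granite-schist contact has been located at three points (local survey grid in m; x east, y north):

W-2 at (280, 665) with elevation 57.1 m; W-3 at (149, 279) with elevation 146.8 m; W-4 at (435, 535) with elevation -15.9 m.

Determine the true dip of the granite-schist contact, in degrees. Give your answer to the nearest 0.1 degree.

Two edge vectors: W-2→W-3 = (-131, -386, 89.7), W-2→W-4 = (155, -130, -73).
Normal n = (W-2→W-3) × (W-2→W-4) = (39839, 4340.5, 76860).
So ∂z/∂x = −n_x/n_z = −0.51833 and ∂z/∂y = −n_y/n_z = −0.05647.
Gradient magnitude |∇z| = √(a² + b²) = √(0.26867 + 0.00319) = 0.52140.
True dip = arctan(0.52140) = 27.5°, dipping toward E (azimuth ≈ 084°).

27.5°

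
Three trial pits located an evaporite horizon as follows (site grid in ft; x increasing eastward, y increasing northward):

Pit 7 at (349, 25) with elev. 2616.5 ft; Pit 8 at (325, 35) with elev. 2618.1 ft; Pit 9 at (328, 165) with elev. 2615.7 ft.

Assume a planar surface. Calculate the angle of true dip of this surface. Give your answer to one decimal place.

Let the plane be z = a·x + b·y + c.
Pit 8−Pit 7: −24a + 10b = 1.6;  Pit 9−Pit 7: −21a + 140b = −0.8.
Solving gives a = −0.07365, b = −0.01676.
Gradient magnitude |∇z| = √(a² + b²) = √(0.00542 + 0.00028) = 0.07553.
True dip = arctan(0.07553) = 4.3°, dipping toward ENE (azimuth ≈ 077°).

4.3°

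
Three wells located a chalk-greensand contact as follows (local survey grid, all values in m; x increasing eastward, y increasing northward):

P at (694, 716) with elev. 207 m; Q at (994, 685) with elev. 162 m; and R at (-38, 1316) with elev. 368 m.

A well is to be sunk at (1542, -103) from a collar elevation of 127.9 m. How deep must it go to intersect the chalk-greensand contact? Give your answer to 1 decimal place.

119.5 m

Let the plane be z = a·x + b·y + c.
Q−P: 300a − 31b = −45;  R−P: −732a + 600b = 161.
Solving gives a = −0.139910, b = 0.097643.
Then c = 207 − a·694 − b·716 = 234.19.
At (1542, -103): z_contact = −215.74 − 10.06 + 234.19 = 8.39 m.
Depth below ground = 127.9 − 8.39 = 119.5 m.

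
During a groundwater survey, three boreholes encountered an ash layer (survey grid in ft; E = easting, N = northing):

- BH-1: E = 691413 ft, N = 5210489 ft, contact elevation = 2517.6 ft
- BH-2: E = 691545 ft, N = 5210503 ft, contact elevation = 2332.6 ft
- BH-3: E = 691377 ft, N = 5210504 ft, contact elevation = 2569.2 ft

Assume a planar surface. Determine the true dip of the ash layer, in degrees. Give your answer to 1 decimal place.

Let the plane be z = a·E + b·N + c.
BH-2−BH-1: 132a + 14b = −185;  BH-3−BH-1: −36a + 15b = 51.6.
Solving gives a = −1.40797, b = 0.06087.
Gradient magnitude |∇z| = √(a² + b²) = √(1.98238 + 0.00371) = 1.40929.
True dip = arctan(1.40929) = 54.6°, dipping toward E (azimuth ≈ 092°).

54.6°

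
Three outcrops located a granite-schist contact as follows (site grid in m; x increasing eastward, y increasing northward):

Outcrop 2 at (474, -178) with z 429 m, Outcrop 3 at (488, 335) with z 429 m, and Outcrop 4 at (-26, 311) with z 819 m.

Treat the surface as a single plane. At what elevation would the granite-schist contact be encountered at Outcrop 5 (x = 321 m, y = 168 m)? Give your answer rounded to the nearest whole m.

Let the plane be z = a·x + b·y + c.
Outcrop 3−Outcrop 2: 14a + 513b = 0;  Outcrop 4−Outcrop 2: −500a + 489b = 390.
Solving gives a = −0.75972, b = 0.02073.
Then c = 429 − a·474 − b·-178 = 792.80.
At (321, 168): z = −243.9 + 3.5 + 792.80 = 552.4 m.

552 m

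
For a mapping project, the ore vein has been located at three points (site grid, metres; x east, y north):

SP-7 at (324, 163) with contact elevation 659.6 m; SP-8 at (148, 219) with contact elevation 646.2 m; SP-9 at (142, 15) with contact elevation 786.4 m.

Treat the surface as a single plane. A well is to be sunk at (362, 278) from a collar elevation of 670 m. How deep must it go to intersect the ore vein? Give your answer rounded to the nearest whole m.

94 m

Two edge vectors: SP-7→SP-8 = (-176, 56, -13.4), SP-7→SP-9 = (-182, -148, 126.8).
Normal n = (SP-7→SP-8) × (SP-7→SP-9) = (5117.6, 24755.6, 36240).
So ∂z/∂x = −n_x/n_z = −0.14121 and ∂z/∂y = −n_y/n_z = −0.68310.
Intercept c from SP-7: 659.6 + 45.75 + 111.35 = 816.70.
At (362, 278): z_contact = −51.1 − 189.9 + 816.70 = 575.7 m.
Depth below ground = 670 − 575.7 = 94 m.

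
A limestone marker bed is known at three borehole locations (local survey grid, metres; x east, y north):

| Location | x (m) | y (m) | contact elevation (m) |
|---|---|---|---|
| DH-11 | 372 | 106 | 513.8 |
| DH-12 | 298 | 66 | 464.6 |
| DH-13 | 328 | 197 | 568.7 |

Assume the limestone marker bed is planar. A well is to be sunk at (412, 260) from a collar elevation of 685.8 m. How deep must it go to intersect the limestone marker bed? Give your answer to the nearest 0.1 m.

48.4 m

Let the plane be z = a·x + b·y + c.
DH-12−DH-11: −74a − 40b = −49.2;  DH-13−DH-11: −44a + 91b = 54.9.
Solving gives a = 0.26857, b = 0.73315.
Then c = 513.8 − a·372 − b·106 = 336.18.
At (412, 260): z_contact = 110.65 + 190.62 + 336.18 = 637.45 m.
Depth below ground = 685.8 − 637.45 = 48.4 m.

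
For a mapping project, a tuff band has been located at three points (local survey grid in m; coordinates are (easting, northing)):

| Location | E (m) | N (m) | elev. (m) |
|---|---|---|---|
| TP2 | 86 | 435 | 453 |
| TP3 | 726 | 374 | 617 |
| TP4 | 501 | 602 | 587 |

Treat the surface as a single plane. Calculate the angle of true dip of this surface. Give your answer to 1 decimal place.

Let the plane be z = a·E + b·N + c.
TP3−TP2: 640a − 61b = 164;  TP4−TP2: 415a + 167b = 134.
Solving gives a = 0.26901, b = 0.13389.
Gradient magnitude |∇z| = √(a² + b²) = √(0.07237 + 0.01793) = 0.30049.
True dip = arctan(0.30049) = 16.7°, dipping toward WSW (azimuth ≈ 244°).

16.7°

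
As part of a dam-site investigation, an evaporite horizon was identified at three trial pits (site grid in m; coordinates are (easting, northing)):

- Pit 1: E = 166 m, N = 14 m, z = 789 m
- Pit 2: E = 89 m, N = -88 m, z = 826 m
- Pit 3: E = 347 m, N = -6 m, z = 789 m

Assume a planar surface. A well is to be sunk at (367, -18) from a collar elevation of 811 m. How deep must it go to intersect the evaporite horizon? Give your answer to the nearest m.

Two edge vectors: Pit 1→Pit 2 = (-77, -102, 37), Pit 1→Pit 3 = (181, -20, 0).
Normal n = (Pit 1→Pit 2) × (Pit 1→Pit 3) = (740, 6697, 20002).
So ∂z/∂E = −n_x/n_z = −0.03700 and ∂z/∂N = −n_y/n_z = −0.33482.
Intercept c from Pit 1: 789 + 6.14 + 4.69 = 799.83.
At (367, -18): z_contact = −13.6 + 6.0 + 799.83 = 792.3 m.
Depth below ground = 811 − 792.3 = 19 m.

19 m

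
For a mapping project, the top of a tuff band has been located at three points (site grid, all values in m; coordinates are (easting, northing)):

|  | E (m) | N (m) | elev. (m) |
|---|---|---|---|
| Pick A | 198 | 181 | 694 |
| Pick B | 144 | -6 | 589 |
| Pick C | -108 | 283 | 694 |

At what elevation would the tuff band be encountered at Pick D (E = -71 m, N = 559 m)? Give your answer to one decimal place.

Let the plane be z = a·E + b·N + c.
Pick B−Pick A: −54a − 187b = −105;  Pick C−Pick A: −306a + 102b = 0.
Solving gives a = 0.17073, b = 0.51220.
Then c = 694 − a·198 − b·181 = 567.49.
At (-71, 559): z = −12.1 + 286.3 + 567.49 = 841.7 m.

841.7 m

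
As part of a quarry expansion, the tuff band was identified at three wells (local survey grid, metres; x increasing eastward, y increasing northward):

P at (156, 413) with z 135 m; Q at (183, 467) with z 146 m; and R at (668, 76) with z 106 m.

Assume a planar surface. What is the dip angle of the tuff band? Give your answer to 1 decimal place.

Let the plane be z = a·x + b·y + c.
Q−P: 27a + 54b = 11;  R−P: 512a − 337b = −29.
Solving gives a = 0.05826, b = 0.17457.
Gradient magnitude |∇z| = √(a² + b²) = √(0.00339 + 0.03048) = 0.18404.
True dip = arctan(0.18404) = 10.4°, dipping toward SSW (azimuth ≈ 198°).

10.4°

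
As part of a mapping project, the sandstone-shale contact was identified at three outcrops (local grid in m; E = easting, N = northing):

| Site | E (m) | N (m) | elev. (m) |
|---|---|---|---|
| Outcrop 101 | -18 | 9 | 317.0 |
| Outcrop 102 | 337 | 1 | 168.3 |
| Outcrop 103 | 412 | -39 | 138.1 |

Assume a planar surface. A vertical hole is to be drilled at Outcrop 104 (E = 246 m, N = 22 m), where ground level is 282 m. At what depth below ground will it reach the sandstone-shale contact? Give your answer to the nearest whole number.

Two edge vectors: Outcrop 101→Outcrop 102 = (355, -8, -148.7), Outcrop 101→Outcrop 103 = (430, -48, -178.9).
Normal n = (Outcrop 101→Outcrop 102) × (Outcrop 101→Outcrop 103) = (-5706.4, -431.5, -13600).
So ∂z/∂E = −n_x/n_z = −0.41959 and ∂z/∂N = −n_y/n_z = −0.03173.
Intercept c from Outcrop 101: 317 − 7.55 + 0.29 = 309.73.
At (246, 22): z_contact = −103.2 − 0.7 + 309.73 = 205.8 m.
Depth below ground = 282 − 205.8 = 76 m.

76 m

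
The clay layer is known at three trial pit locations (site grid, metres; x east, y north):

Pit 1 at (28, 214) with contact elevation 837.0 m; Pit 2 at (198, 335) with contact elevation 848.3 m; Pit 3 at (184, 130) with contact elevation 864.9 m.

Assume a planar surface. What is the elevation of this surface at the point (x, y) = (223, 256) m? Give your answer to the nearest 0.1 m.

858.7 m

Two edge vectors: Pit 1→Pit 2 = (170, 121, 11.3), Pit 1→Pit 3 = (156, -84, 27.9).
Normal n = (Pit 1→Pit 2) × (Pit 1→Pit 3) = (4325.1, -2980.2, -33156).
So ∂z/∂x = −n_x/n_z = 0.13045 and ∂z/∂y = −n_y/n_z = −0.08988.
Intercept c from Pit 1: 837 − 3.65 + 19.24 = 852.58.
At (223, 256): z = 29.1 − 23.0 + 852.58 = 858.7 m.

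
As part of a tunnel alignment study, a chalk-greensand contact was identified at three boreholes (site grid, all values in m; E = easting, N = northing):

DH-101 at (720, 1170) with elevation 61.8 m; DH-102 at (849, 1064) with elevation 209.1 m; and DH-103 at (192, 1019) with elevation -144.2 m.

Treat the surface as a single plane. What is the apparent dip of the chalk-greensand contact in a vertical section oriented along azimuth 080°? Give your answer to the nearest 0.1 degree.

Two edge vectors: DH-101→DH-102 = (129, -106, 147.3), DH-101→DH-103 = (-528, -151, -206).
Normal n = (DH-101→DH-102) × (DH-101→DH-103) = (44078.3, -51200.4, -75447).
So ∂z/∂E = −n_x/n_z = 0.58423 and ∂z/∂N = −n_y/n_z = −0.67863.
Unit vector along 080° is (sin 80°, cos 80°) = (0.9848, 0.1736).
Slope in that direction = a·(0.9848) + b·(0.1736) = 0.45751.
Apparent dip = arctan|0.45751| = 24.6° (true dip is 41.8°, so apparent ≤ true as expected).

24.6°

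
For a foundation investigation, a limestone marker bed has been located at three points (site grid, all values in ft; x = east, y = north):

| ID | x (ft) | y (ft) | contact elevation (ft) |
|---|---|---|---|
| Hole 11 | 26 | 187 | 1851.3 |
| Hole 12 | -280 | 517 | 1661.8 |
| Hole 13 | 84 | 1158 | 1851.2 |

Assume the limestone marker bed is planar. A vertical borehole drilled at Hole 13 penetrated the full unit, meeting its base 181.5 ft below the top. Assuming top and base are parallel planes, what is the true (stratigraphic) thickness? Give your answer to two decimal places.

Let the plane be z = a·x + b·y + c.
Hole 12−Hole 11: −306a + 330b = −189.5;  Hole 13−Hole 11: 58a + 971b = −0.1.
Solving gives a = 0.58170, b = −0.03485.
|∇z| = √(a²+b²) = 0.58274, so dip δ = arctan(0.58274) = 30.23°.
True thickness = vertical thickness × cos δ = 181.5 × cos 30.23° = 156.82 ft.

156.82 ft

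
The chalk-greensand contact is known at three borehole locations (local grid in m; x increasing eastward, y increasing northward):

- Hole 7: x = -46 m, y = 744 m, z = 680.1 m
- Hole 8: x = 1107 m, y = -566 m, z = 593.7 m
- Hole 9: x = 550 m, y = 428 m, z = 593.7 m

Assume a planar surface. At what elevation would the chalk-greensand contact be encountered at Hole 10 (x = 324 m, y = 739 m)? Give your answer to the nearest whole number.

604 m

Two edge vectors: Hole 7→Hole 8 = (1153, -1310, -86.4), Hole 7→Hole 9 = (596, -316, -86.4).
Normal n = (Hole 7→Hole 8) × (Hole 7→Hole 9) = (85881.6, 48124.8, 416412).
So ∂z/∂x = −n_x/n_z = −0.20624 and ∂z/∂y = −n_y/n_z = −0.11557.
Intercept c from Hole 7: 680.1 − 9.49 + 85.98 = 756.60.
At (324, 739): z = −66.8 − 85.4 + 756.60 = 604.4 m.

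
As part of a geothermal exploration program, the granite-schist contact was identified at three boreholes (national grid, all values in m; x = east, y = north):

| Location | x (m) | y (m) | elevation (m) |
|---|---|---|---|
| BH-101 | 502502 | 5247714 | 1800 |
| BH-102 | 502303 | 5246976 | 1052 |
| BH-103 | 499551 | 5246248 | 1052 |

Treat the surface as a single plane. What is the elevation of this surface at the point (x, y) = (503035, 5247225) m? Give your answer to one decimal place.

Let the plane be z = a·x + b·y + c.
BH-102−BH-101: −199a − 738b = −748;  BH-103−BH-101: −2951a − 1466b = −748.
Solving gives a = −0.288713666, b = 1.091401110.
Then c = 1800 − a·502502 − b·5247714 = −5580481.69.
At (503035, 5247225): z = −145233.1 + 5726827.2 − 5580481.69 = 1112.4 m.

1112.4 m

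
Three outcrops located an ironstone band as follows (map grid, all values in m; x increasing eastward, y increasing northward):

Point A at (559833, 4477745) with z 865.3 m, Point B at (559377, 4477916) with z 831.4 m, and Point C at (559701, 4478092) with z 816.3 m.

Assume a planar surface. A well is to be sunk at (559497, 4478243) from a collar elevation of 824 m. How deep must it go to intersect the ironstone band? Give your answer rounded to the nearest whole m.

Two edge vectors: Point A→Point B = (-456, 171, -33.9), Point A→Point C = (-132, 347, -49).
Normal n = (Point A→Point B) × (Point A→Point C) = (3384.3, -17869.2, -135660).
So ∂z/∂x = −n_x/n_z = 0.02494693 and ∂z/∂y = −n_y/n_z = −0.13172048.
Intercept c from Point A: 865.3 − 13966.11 + 589810.71 = 576709.90.
At (559497, 4478243): z_contact = 13957.7 − 589876.3 + 576709.90 = 791.3 m.
Depth below ground = 824 − 791.3 = 33 m.

33 m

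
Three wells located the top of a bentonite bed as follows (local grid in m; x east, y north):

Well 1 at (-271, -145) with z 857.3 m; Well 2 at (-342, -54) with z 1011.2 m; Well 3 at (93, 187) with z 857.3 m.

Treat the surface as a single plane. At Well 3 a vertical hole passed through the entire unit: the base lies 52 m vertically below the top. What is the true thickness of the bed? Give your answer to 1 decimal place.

31.1 m

Two edge vectors: Well 1→Well 2 = (-71, 91, 153.9), Well 1→Well 3 = (364, 332, 0).
Normal n = (Well 1→Well 2) × (Well 1→Well 3) = (-51094.8, 56019.6, -56696).
So ∂z/∂x = −n_x/n_z = −0.90121 and ∂z/∂y = −n_y/n_z = 0.98807.
|∇z| = √(a²+b²) = 1.33733, so dip δ = arctan(1.33733) = 53.21°.
True thickness = vertical thickness × cos δ = 52 × cos 53.21° = 31.1 m.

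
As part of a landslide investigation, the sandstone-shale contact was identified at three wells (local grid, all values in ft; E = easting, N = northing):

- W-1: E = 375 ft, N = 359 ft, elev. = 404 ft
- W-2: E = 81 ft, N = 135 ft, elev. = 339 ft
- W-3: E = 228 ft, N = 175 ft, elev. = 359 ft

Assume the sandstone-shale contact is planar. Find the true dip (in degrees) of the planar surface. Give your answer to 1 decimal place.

Let the plane be z = a·E + b·N + c.
W-2−W-1: −294a − 224b = −65;  W-3−W-1: −147a − 184b = −45.
Solving gives a = 0.08881, b = 0.17361.
Gradient magnitude |∇z| = √(a² + b²) = √(0.00789 + 0.03014) = 0.19501.
True dip = arctan(0.19501) = 11.0°, dipping toward SSW (azimuth ≈ 207°).

11.0°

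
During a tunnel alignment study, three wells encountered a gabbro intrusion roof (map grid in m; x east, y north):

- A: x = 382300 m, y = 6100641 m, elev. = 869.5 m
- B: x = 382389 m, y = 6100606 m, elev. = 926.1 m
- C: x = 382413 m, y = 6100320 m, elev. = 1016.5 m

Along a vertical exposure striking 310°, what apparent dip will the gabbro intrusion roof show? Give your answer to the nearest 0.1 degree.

30.1°

Two edge vectors: A→B = (89, -35, 56.6), A→C = (113, -321, 147).
Normal n = (A→B) × (A→C) = (13023.6, -6687.2, -24614).
So ∂z/∂x = −n_x/n_z = 0.52911 and ∂z/∂y = −n_y/n_z = −0.27168.
Unit vector along 310° is (sin 310°, cos 310°) = (-0.7660, 0.6428).
Slope in that direction = a·(-0.7660) + b·(0.6428) = −0.57996.
Apparent dip = arctan|0.57996| = 30.1° (true dip is 30.7°, so apparent ≤ true as expected).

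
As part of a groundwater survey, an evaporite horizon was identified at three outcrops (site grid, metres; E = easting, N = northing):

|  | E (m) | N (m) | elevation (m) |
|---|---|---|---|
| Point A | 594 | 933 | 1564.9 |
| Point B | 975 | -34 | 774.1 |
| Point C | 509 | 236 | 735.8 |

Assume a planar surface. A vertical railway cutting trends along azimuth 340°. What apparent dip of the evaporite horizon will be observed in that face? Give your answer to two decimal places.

38.27°

Two edge vectors: Point A→Point B = (381, -967, -790.8), Point A→Point C = (-85, -697, -829.1).
Normal n = (Point A→Point B) × (Point A→Point C) = (250552.1, 383105.1, -347752).
So ∂z/∂E = −n_x/n_z = 0.72049 and ∂z/∂N = −n_y/n_z = 1.10166.
Unit vector along 340° is (sin 340°, cos 340°) = (-0.3420, 0.9397).
Slope in that direction = a·(-0.3420) + b·(0.9397) = 0.78880.
Apparent dip = arctan|0.78880| = 38.27° (true dip is 52.8°, so apparent ≤ true as expected).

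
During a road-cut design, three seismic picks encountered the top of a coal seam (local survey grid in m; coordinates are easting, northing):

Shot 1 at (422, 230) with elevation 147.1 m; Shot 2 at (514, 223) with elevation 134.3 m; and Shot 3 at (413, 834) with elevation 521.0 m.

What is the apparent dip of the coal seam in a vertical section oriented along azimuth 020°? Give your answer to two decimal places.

Two edge vectors: Shot 1→Shot 2 = (92, -7, -12.8), Shot 1→Shot 3 = (-9, 604, 373.9).
Normal n = (Shot 1→Shot 2) × (Shot 1→Shot 3) = (5113.9, -34283.6, 55505).
So ∂z/∂easting = −n_x/n_z = −0.09213 and ∂z/∂northing = −n_y/n_z = 0.61767.
Unit vector along 020° is (sin 20°, cos 20°) = (0.3420, 0.9397).
Slope in that direction = a·(0.3420) + b·(0.9397) = 0.54891.
Apparent dip = arctan|0.54891| = 28.76° (true dip is 32.0°, so apparent ≤ true as expected).

28.76°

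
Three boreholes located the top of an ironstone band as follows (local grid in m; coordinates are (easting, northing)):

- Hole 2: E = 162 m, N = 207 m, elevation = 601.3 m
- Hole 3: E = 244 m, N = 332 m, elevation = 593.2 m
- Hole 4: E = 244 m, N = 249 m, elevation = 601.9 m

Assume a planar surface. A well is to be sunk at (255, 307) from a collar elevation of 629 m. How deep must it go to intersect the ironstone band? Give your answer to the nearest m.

33 m

Let the plane be z = a·E + b·N + c.
Hole 3−Hole 2: 82a + 125b = −8.1;  Hole 4−Hole 2: 82a + 42b = 0.6.
Solving gives a = 0.06100, b = −0.10482.
Then c = 601.3 − a·162 − b·207 = 613.11.
At (255, 307): z_contact = 15.6 − 32.2 + 613.11 = 596.5 m.
Depth below ground = 629 − 596.5 = 33 m.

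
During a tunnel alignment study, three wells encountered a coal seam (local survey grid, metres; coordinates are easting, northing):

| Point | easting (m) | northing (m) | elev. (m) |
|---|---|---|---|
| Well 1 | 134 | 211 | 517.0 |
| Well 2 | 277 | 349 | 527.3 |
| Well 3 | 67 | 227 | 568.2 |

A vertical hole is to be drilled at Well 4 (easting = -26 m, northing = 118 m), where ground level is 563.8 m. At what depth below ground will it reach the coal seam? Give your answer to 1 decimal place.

15.7 m

Let the plane be z = a·easting + b·northing + c.
Well 2−Well 1: 143a + 138b = 10.3;  Well 3−Well 1: −67a + 16b = 51.2.
Solving gives a = −0.59830, b = 0.69462.
Then c = 517 − a·134 − b·211 = 450.61.
At (-26, 118): z_contact = 15.56 + 81.96 + 450.61 = 548.13 m.
Depth below ground = 563.8 − 548.13 = 15.7 m.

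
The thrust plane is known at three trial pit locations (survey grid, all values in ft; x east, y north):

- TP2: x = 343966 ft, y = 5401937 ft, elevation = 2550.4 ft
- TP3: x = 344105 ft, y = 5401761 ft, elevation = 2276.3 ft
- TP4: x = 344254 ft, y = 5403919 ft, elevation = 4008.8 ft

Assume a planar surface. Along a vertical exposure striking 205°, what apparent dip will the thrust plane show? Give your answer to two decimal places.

Two edge vectors: TP2→TP3 = (139, -176, -274.1), TP2→TP4 = (288, 1982, 1458.4).
Normal n = (TP2→TP3) × (TP2→TP4) = (286587.8, -281658.4, 326186).
So ∂z/∂x = −n_x/n_z = −0.87860 and ∂z/∂y = −n_y/n_z = 0.86349.
Unit vector along 205° is (sin 205°, cos 205°) = (-0.4226, -0.9063).
Slope in that direction = a·(-0.4226) + b·(-0.9063) = −0.41127.
Apparent dip = arctan|0.41127| = 22.36° (true dip is 50.9°, so apparent ≤ true as expected).

22.36°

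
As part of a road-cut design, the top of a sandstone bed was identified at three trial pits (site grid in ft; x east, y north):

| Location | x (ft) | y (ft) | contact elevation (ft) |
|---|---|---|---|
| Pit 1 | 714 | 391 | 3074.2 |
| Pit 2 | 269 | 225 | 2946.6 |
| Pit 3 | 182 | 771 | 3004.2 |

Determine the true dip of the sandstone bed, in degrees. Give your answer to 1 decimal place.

Two edge vectors: Pit 1→Pit 2 = (-445, -166, -127.6), Pit 1→Pit 3 = (-532, 380, -70).
Normal n = (Pit 1→Pit 2) × (Pit 1→Pit 3) = (60108, 36733.2, -257412).
So ∂z/∂x = −n_x/n_z = 0.23351 and ∂z/∂y = −n_y/n_z = 0.14270.
Gradient magnitude |∇z| = √(a² + b²) = √(0.05453 + 0.02036) = 0.27366.
True dip = arctan(0.27366) = 15.3°, dipping toward WSW (azimuth ≈ 239°).

15.3°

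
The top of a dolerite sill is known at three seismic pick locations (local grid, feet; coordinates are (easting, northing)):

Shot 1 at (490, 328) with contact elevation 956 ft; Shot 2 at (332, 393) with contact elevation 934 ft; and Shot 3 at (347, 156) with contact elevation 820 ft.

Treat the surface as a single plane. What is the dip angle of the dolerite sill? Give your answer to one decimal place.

Let the plane be z = a·E + b·N + c.
Shot 2−Shot 1: −158a + 65b = −22;  Shot 3−Shot 1: −143a − 172b = −136.
Solving gives a = 0.34614, b = 0.50292.
Gradient magnitude |∇z| = √(a² + b²) = √(0.11981 + 0.25293) = 0.61052.
True dip = arctan(0.61052) = 31.4°, dipping toward SW (azimuth ≈ 215°).

31.4°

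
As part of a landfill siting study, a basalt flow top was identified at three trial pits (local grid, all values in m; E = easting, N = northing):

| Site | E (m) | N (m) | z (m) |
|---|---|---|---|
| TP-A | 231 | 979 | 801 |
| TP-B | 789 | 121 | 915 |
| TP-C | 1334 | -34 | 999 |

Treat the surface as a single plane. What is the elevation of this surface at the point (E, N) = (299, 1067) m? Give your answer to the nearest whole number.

807 m

Two edge vectors: TP-A→TP-B = (558, -858, 114), TP-A→TP-C = (1103, -1013, 198).
Normal n = (TP-A→TP-B) × (TP-A→TP-C) = (-54402, 15258, 381120).
So ∂z/∂E = −n_x/n_z = 0.14274 and ∂z/∂N = −n_y/n_z = −0.04003.
Intercept c from TP-A: 801 − 32.97 + 39.19 = 807.22.
At (299, 1067): z = 42.7 − 42.7 + 807.22 = 807.2 m.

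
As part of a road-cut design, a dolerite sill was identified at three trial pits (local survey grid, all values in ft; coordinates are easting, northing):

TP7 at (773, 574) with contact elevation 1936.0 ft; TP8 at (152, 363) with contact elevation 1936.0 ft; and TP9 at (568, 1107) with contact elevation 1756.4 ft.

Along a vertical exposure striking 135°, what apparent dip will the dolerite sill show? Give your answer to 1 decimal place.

Let the plane be z = a·easting + b·northing + c.
TP8−TP7: −621a − 211b = 0;  TP9−TP7: −205a + 533b = −179.6.
Solving gives a = 0.10126, b = −0.29802.
Unit vector along 135° is (sin 135°, cos 135°) = (0.7071, -0.7071).
Slope in that direction = a·(0.7071) + b·(-0.7071) = 0.28233.
Apparent dip = arctan|0.28233| = 15.8° (true dip is 17.5°, so apparent ≤ true as expected).

15.8°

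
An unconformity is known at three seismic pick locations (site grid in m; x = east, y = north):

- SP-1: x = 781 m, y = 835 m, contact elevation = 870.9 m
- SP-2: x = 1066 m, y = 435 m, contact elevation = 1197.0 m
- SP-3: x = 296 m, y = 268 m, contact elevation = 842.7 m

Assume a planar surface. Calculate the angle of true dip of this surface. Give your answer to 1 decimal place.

Let the plane be z = a·x + b·y + c.
SP-2−SP-1: 285a − 400b = 326.1;  SP-3−SP-1: −485a − 567b = −28.2.
Solving gives a = 0.55169, b = −0.42217.
Gradient magnitude |∇z| = √(a² + b²) = √(0.30436 + 0.17823) = 0.69469.
True dip = arctan(0.69469) = 34.8°, dipping toward NW (azimuth ≈ 307°).

34.8°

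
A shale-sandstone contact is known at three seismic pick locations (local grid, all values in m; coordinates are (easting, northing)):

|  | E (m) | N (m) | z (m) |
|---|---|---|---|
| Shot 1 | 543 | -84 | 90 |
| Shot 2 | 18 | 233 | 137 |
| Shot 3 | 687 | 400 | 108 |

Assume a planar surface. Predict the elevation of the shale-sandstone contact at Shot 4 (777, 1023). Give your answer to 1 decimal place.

136.6 m

Two edge vectors: Shot 1→Shot 2 = (-525, 317, 47), Shot 1→Shot 3 = (144, 484, 18).
Normal n = (Shot 1→Shot 2) × (Shot 1→Shot 3) = (-17042, 16218, -299748).
So ∂z/∂E = −n_x/n_z = −0.056854 and ∂z/∂N = −n_y/n_z = 0.054105.
Intercept c from Shot 1: 90 + 30.87 + 4.54 = 125.42.
At (777, 1023): z = −44.2 + 55.3 + 125.42 = 136.6 m.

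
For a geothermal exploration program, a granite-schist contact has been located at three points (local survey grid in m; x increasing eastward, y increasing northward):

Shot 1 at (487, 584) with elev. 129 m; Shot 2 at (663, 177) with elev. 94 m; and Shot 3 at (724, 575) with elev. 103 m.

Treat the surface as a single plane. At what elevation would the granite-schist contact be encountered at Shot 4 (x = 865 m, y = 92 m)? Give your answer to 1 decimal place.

68.8 m

Let the plane be z = a·x + b·y + c.
Shot 2−Shot 1: 176a − 407b = −35;  Shot 3−Shot 1: 237a − 9b = −26.
Solving gives a = −0.10822, b = 0.03920.
Then c = 129 − a·487 − b·584 = 158.81.
At (865, 92): z = −93.6 + 3.6 + 158.81 = 68.8 m.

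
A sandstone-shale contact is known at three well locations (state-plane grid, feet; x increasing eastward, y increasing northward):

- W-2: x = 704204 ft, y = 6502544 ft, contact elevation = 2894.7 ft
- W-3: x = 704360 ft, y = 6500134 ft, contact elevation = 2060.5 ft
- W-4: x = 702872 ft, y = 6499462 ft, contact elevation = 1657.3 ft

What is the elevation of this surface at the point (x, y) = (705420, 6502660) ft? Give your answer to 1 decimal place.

Two edge vectors: W-2→W-3 = (156, -2410, -834.2), W-2→W-4 = (-1332, -3082, -1237.4).
Normal n = (W-2→W-3) × (W-2→W-4) = (411129.6, 1304188.8, -3690912).
So ∂z/∂x = −n_x/n_z = 0.111389705 and ∂z/∂y = −n_y/n_z = 0.353351367.
Intercept c from W-2: 2894.7 − 78441.08 − 2297682.81 = −2373229.19.
At (705420, 6502660): z = 78576.5 + 2297723.8 − 2373229.19 = 3071.1 ft.

3071.1 ft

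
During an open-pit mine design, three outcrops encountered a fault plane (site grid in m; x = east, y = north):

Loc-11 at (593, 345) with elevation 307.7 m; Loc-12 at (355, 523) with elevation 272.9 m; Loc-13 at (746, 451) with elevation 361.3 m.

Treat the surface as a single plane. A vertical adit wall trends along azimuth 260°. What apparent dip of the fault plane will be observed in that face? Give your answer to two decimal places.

Let the plane be z = a·x + b·y + c.
Loc-12−Loc-11: −238a + 178b = −34.8;  Loc-13−Loc-11: 153a + 106b = 53.6.
Solving gives a = 0.25217, b = 0.14167.
Unit vector along 260° is (sin 260°, cos 260°) = (-0.9848, -0.1736).
Slope in that direction = a·(-0.9848) + b·(-0.1736) = −0.27294.
Apparent dip = arctan|0.27294| = 15.27° (true dip is 16.1°, so apparent ≤ true as expected).

15.27°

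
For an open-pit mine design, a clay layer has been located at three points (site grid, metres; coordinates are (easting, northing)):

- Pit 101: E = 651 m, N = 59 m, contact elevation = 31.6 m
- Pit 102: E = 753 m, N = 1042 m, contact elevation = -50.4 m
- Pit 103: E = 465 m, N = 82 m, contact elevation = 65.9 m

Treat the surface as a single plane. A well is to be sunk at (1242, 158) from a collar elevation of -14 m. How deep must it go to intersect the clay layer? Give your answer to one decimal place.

Let the plane be z = a·E + b·N + c.
Pit 102−Pit 101: 102a + 983b = −82;  Pit 103−Pit 101: −186a + 23b = 34.3.
Solving gives a = −0.192257, b = −0.063469.
Then c = 31.6 − a·651 − b·59 = 160.50.
At (1242, 158): z_contact = −238.78 − 10.03 + 160.50 = -88.31 m.
Depth below ground = -14 − (-88.31) = 74.3 m.

74.3 m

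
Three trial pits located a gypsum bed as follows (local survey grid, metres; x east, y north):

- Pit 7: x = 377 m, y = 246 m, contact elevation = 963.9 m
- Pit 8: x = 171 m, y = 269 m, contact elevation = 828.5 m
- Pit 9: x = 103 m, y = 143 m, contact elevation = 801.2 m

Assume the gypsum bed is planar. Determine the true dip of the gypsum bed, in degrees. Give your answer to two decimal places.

Let the plane be z = a·x + b·y + c.
Pit 8−Pit 7: −206a + 23b = −135.4;  Pit 9−Pit 7: −274a − 103b = −162.7.
Solving gives a = 0.64274, b = −0.13021.
Gradient magnitude |∇z| = √(a² + b²) = √(0.41312 + 0.01695) = 0.65580.
True dip = arctan(0.65580) = 33.26°, dipping toward WNW (azimuth ≈ 281°).

33.26°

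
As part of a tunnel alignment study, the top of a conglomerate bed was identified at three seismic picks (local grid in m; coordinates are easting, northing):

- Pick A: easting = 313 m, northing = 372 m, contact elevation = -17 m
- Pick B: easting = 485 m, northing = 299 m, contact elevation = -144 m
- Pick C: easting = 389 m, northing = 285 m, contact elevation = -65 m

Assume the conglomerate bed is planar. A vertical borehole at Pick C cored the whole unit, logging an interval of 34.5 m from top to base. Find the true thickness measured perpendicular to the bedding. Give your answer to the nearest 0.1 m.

Let the plane be z = a·easting + b·northing + c.
Pick B−Pick A: 172a − 73b = −127;  Pick C−Pick A: 76a − 87b = −48.
Solving gives a = −0.80130, b = −0.14826.
|∇z| = √(a²+b²) = 0.81490, so dip δ = arctan(0.81490) = 39.18°.
True thickness = vertical thickness × cos δ = 34.5 × cos 39.18° = 26.7 m.

26.7 m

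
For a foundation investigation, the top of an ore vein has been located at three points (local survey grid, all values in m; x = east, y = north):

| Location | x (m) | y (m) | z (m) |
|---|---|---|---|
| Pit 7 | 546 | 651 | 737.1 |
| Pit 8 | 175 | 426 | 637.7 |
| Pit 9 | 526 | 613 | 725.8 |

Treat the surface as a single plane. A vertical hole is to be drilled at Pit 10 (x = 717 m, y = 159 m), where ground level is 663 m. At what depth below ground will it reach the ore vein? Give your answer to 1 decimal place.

Let the plane be z = a·x + b·y + c.
Pit 8−Pit 7: −371a − 225b = −99.4;  Pit 9−Pit 7: −20a − 38b = −11.3.
Solving gives a = 0.12864, b = 0.22966.
Then c = 737.1 − a·546 − b·651 = 517.35.
At (717, 159): z_contact = 92.24 + 36.52 + 517.35 = 646.10 m.
Depth below ground = 663 − 646.10 = 16.9 m.

16.9 m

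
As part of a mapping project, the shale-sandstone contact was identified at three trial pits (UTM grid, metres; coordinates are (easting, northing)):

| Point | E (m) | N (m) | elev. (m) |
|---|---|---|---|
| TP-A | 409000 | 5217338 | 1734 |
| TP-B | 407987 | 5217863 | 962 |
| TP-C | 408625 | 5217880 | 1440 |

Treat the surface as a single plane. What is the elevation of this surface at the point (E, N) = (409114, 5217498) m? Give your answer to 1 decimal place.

1815.7 m

Two edge vectors: TP-A→TP-B = (-1013, 525, -772), TP-A→TP-C = (-375, 542, -294).
Normal n = (TP-A→TP-B) × (TP-A→TP-C) = (264074, -8322, -352171).
So ∂z/∂E = −n_x/n_z = 0.749845956 and ∂z/∂N = −n_y/n_z = −0.023630566.
Intercept c from TP-A: 1734 − 306687.00 + 123288.65 = −181664.35.
At (409114, 5217498): z = 306772.5 − 123292.4 − 181664.35 = 1815.7 m.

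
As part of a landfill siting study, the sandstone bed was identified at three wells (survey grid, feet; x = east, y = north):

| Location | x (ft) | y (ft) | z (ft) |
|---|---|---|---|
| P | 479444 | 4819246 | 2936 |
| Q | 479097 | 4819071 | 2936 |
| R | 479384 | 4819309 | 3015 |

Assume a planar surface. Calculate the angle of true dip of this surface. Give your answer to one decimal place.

43.5°

Let the plane be z = a·x + b·y + c.
Q−P: −347a − 175b = 0;  R−P: −60a + 63b = 79.
Solving gives a = −0.42721, b = 0.84710.
Gradient magnitude |∇z| = √(a² + b²) = √(0.18251 + 0.71758) = 0.94873.
True dip = arctan(0.94873) = 43.5°, dipping toward SSE (azimuth ≈ 153°).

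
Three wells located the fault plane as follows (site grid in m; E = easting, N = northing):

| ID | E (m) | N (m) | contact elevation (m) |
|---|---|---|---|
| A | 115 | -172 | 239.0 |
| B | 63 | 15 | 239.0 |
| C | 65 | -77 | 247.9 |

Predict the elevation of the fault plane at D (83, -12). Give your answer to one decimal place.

234.3 m

Two edge vectors: A→B = (-52, 187, 0), A→C = (-50, 95, 8.9).
Normal n = (A→B) × (A→C) = (1664.3, 462.8, 4410).
So ∂z/∂E = −n_x/n_z = −0.37739 and ∂z/∂N = −n_y/n_z = −0.10494.
Intercept c from A: 239 + 43.40 − 18.05 = 264.35.
At (83, -12): z = −31.3 + 1.3 + 264.35 = 234.3 m.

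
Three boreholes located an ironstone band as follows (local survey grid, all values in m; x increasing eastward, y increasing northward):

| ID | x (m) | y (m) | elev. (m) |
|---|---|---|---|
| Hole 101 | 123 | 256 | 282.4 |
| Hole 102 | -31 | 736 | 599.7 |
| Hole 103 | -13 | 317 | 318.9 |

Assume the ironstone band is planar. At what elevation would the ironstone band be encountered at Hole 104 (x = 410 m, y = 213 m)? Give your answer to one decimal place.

Two edge vectors: Hole 101→Hole 102 = (-154, 480, 317.3), Hole 101→Hole 103 = (-136, 61, 36.5).
Normal n = (Hole 101→Hole 102) × (Hole 101→Hole 103) = (-1835.3, -37531.8, 55886).
So ∂z/∂x = −n_x/n_z = 0.03284 and ∂z/∂y = −n_y/n_z = 0.67158.
Intercept c from Hole 101: 282.4 − 4.04 − 171.92 = 106.44.
At (410, 213): z = 13.5 + 143.0 + 106.44 = 262.9 m.

262.9 m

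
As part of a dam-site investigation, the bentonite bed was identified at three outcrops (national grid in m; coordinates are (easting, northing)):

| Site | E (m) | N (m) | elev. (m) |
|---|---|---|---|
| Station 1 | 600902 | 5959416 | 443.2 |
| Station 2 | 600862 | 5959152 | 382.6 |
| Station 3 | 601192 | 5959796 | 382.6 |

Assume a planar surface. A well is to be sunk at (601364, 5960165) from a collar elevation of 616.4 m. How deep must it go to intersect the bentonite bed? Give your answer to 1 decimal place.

Two edge vectors: Station 1→Station 2 = (-40, -264, -60.6), Station 1→Station 3 = (290, 380, -60.6).
Normal n = (Station 1→Station 2) × (Station 1→Station 3) = (39026.4, -19998, 61360).
So ∂z/∂E = −n_x/n_z = −0.636023468 and ∂z/∂N = −n_y/n_z = 0.325912647.
Intercept c from Station 1: 443.2 + 382187.77 − 1942249.04 = −1559618.07.
At (601364, 5960165): z_contact = −382481.62 + 1942493.15 − 1559618.07 = 393.47 m.
Depth below ground = 616.4 − 393.47 = 222.9 m.

222.9 m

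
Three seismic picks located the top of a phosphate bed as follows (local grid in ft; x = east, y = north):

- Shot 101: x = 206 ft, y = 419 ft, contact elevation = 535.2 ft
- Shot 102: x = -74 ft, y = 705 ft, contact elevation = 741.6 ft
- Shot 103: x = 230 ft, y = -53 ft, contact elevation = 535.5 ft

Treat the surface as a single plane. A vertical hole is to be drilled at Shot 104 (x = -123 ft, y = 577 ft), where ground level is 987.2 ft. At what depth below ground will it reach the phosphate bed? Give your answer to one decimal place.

202.3 ft

Let the plane be z = a·x + b·y + c.
Shot 102−Shot 101: −280a + 286b = 206.4;  Shot 103−Shot 101: 24a − 472b = 0.3.
Solving gives a = −0.77821, b = −0.04021.
Then c = 535.2 − a·206 − b·419 = 712.36.
At (-123, 577): z_contact = 95.72 − 23.20 + 712.36 = 784.88 ft.
Depth below ground = 987.2 − 784.88 = 202.3 ft.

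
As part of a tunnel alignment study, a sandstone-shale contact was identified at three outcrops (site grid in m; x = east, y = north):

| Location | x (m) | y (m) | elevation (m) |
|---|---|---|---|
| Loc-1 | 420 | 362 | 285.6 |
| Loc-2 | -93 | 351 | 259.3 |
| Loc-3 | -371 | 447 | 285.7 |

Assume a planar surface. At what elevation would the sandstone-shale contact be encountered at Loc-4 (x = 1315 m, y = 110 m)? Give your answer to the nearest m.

223 m

Two edge vectors: Loc-1→Loc-2 = (-513, -11, -26.3), Loc-1→Loc-3 = (-791, 85, 0.1).
Normal n = (Loc-1→Loc-2) × (Loc-1→Loc-3) = (2234.4, 20854.6, -52306).
So ∂z/∂x = −n_x/n_z = 0.04272 and ∂z/∂y = −n_y/n_z = 0.39870.
Intercept c from Loc-1: 285.6 − 17.94 − 144.33 = 123.33.
At (1315, 110): z = 56.2 + 43.9 + 123.33 = 223.4 m.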